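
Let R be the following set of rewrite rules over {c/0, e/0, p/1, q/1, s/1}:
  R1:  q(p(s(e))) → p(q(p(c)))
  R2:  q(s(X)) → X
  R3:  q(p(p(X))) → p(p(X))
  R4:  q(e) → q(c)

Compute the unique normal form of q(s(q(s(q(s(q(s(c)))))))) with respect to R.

c

1. q(s(q(s(q(s(q(s(c))))))))  →  q(s(q(s(q(s(c))))))   [R2 at ε]
2. q(s(q(s(q(s(c))))))  →  q(s(q(s(c))))   [R2 at ε]
3. q(s(q(s(c))))  →  q(s(c))   [R2 at ε]
4. q(s(c))  →  c   [R2 at ε]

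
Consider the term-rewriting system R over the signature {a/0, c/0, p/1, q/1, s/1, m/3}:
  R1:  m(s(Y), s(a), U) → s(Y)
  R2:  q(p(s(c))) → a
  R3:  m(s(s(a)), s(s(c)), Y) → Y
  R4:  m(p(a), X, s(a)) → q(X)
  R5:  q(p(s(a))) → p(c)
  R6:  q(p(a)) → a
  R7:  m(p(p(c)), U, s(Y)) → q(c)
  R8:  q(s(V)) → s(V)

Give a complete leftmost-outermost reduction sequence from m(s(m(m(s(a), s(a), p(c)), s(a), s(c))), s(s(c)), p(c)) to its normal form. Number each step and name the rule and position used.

1. m(s(m(m(s(a), s(a), p(c)), s(a), s(c))), s(s(c)), p(c))  →  m(s(m(s(a), s(a), s(c))), s(s(c)), p(c))   [R1 at 1.1.1]
2. m(s(m(s(a), s(a), s(c))), s(s(c)), p(c))  →  m(s(s(a)), s(s(c)), p(c))   [R1 at 1.1]
3. m(s(s(a)), s(s(c)), p(c))  →  p(c)   [R3 at ε]

p(c)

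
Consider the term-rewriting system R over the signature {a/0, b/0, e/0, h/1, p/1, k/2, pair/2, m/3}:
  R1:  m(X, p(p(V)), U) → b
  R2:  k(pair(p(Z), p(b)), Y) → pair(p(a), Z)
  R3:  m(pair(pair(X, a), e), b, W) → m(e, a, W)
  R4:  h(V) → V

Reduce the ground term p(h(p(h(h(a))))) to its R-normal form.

1. p(h(p(h(h(a)))))  →  p(p(h(h(a))))   [R4 at 1]
2. p(p(h(h(a))))  →  p(p(h(a)))   [R4 at 1.1]
3. p(p(h(a)))  →  p(p(a))   [R4 at 1.1]

p(p(a))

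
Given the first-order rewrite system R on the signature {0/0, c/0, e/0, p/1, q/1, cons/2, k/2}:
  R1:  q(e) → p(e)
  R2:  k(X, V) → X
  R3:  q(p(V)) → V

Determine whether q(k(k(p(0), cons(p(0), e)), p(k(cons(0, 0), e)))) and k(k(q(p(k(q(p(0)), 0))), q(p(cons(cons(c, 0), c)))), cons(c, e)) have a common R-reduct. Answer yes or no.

Reduce t₁ = q(k(k(p(0), cons(p(0), e)), p(k(cons(0, 0), e)))):
1. q(k(k(p(0), cons(p(0), e)), p(k(cons(0, 0), e))))  →  q(k(p(0), cons(p(0), e)))   [R2 at 1]
2. q(k(p(0), cons(p(0), e)))  →  q(p(0))   [R2 at 1]
3. q(p(0))  →  0   [R3 at ε]

Reduce t₂ = k(k(q(p(k(q(p(0)), 0))), q(p(cons(cons(c, 0), c)))), cons(c, e)):
1. k(k(q(p(k(q(p(0)), 0))), q(p(cons(cons(c, 0), c)))), cons(c, e))  →  k(q(p(k(q(p(0)), 0))), q(p(cons(cons(c, 0), c))))   [R2 at ε]
2. k(q(p(k(q(p(0)), 0))), q(p(cons(cons(c, 0), c))))  →  q(p(k(q(p(0)), 0)))   [R2 at ε]
3. q(p(k(q(p(0)), 0)))  →  k(q(p(0)), 0)   [R3 at ε]
4. k(q(p(0)), 0)  →  q(p(0))   [R2 at ε]
5. q(p(0))  →  0   [R3 at ε]

yes — NF(t₁) = 0, NF(t₂) = 0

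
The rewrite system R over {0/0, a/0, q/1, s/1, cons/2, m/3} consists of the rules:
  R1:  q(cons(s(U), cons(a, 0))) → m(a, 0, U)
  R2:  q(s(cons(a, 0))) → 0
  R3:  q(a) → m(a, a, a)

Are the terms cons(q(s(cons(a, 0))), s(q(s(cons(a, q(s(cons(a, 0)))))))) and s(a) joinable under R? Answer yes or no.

Reduce t₁ = cons(q(s(cons(a, 0))), s(q(s(cons(a, q(s(cons(a, 0)))))))):
1. cons(q(s(cons(a, 0))), s(q(s(cons(a, q(s(cons(a, 0))))))))  →  cons(0, s(q(s(cons(a, q(s(cons(a, 0))))))))   [R2 at 1]
2. cons(0, s(q(s(cons(a, q(s(cons(a, 0))))))))  →  cons(0, s(q(s(cons(a, 0)))))   [R2 at 2.1.1.1.2]
3. cons(0, s(q(s(cons(a, 0)))))  →  cons(0, s(0))   [R2 at 2.1]

Reduce t₂ = s(a):

no — NF(t₁) = cons(0, s(0)), NF(t₂) = s(a)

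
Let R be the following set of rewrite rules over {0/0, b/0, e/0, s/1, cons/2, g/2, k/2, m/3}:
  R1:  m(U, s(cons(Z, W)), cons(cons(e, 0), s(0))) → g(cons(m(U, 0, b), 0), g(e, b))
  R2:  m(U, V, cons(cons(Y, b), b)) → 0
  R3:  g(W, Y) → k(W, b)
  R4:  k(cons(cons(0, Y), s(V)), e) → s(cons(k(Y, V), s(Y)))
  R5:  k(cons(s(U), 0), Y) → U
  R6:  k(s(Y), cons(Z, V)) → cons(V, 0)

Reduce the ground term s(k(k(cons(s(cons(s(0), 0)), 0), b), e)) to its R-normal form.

s(0)

1. s(k(k(cons(s(cons(s(0), 0)), 0), b), e))  →  s(k(cons(s(0), 0), e))   [R5 at 1.1]
2. s(k(cons(s(0), 0), e))  →  s(0)   [R5 at 1]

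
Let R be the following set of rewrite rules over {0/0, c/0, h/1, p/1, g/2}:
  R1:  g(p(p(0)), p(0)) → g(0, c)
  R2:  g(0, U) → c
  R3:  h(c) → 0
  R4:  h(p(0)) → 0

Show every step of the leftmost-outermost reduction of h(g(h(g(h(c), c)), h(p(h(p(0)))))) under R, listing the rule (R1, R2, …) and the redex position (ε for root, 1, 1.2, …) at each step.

0

1. h(g(h(g(h(c), c)), h(p(h(p(0))))))  →  h(g(h(g(0, c)), h(p(h(p(0))))))   [R3 at 1.1.1.1]
2. h(g(h(g(0, c)), h(p(h(p(0))))))  →  h(g(h(c), h(p(h(p(0))))))   [R2 at 1.1.1]
3. h(g(h(c), h(p(h(p(0))))))  →  h(g(0, h(p(h(p(0))))))   [R3 at 1.1]
4. h(g(0, h(p(h(p(0))))))  →  h(c)   [R2 at 1]
5. h(c)  →  0   [R3 at ε]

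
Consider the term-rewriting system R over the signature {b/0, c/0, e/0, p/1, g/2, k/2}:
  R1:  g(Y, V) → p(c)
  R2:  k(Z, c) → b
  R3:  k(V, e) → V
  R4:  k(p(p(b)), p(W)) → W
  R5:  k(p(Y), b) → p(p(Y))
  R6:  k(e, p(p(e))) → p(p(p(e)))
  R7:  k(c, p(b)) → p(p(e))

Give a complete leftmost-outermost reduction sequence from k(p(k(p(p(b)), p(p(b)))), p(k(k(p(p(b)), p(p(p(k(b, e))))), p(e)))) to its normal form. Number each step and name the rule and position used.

e

1. k(p(k(p(p(b)), p(p(b)))), p(k(k(p(p(b)), p(p(p(k(b, e))))), p(e))))  →  k(p(p(b)), p(k(k(p(p(b)), p(p(p(k(b, e))))), p(e))))   [R4 at 1.1]
2. k(p(p(b)), p(k(k(p(p(b)), p(p(p(k(b, e))))), p(e))))  →  k(k(p(p(b)), p(p(p(k(b, e))))), p(e))   [R4 at ε]
3. k(k(p(p(b)), p(p(p(k(b, e))))), p(e))  →  k(p(p(k(b, e))), p(e))   [R4 at 1]
4. k(p(p(k(b, e))), p(e))  →  k(p(p(b)), p(e))   [R3 at 1.1.1]
5. k(p(p(b)), p(e))  →  e   [R4 at ε]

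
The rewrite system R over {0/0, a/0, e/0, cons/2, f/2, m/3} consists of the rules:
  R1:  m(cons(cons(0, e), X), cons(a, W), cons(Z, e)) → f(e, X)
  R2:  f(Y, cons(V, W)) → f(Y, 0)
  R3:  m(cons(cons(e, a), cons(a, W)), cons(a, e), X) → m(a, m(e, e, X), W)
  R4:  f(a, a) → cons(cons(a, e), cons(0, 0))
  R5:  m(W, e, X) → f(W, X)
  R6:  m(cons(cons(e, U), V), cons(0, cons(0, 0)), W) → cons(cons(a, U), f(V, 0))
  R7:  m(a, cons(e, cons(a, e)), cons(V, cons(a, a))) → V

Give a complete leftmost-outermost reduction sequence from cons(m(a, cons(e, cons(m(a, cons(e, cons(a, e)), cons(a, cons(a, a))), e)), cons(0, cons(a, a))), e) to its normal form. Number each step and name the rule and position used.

1. cons(m(a, cons(e, cons(m(a, cons(e, cons(a, e)), cons(a, cons(a, a))), e)), cons(0, cons(a, a))), e)  →  cons(m(a, cons(e, cons(a, e)), cons(0, cons(a, a))), e)   [R7 at 1.2.2.1]
2. cons(m(a, cons(e, cons(a, e)), cons(0, cons(a, a))), e)  →  cons(0, e)   [R7 at 1]

cons(0, e)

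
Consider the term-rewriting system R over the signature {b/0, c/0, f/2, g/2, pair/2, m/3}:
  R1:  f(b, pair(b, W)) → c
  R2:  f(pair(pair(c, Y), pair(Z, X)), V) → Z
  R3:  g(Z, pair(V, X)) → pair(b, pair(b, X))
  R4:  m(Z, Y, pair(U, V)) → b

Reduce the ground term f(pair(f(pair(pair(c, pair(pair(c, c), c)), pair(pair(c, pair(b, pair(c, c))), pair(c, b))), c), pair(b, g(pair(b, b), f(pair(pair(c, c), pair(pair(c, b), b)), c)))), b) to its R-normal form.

b

1. f(pair(f(pair(pair(c, pair(pair(c, c), c)), pair(pair(c, pair(b, pair(c, c))), pair(c, b))), c), pair(b, g(pair(b, b), f(pair(pair(c, c), pair(pair(c, b), b)), c)))), b)  →  f(pair(pair(c, pair(b, pair(c, c))), pair(b, g(pair(b, b), f(pair(pair(c, c), pair(pair(c, b), b)), c)))), b)   [R2 at 1.1]
2. f(pair(pair(c, pair(b, pair(c, c))), pair(b, g(pair(b, b), f(pair(pair(c, c), pair(pair(c, b), b)), c)))), b)  →  b   [R2 at ε]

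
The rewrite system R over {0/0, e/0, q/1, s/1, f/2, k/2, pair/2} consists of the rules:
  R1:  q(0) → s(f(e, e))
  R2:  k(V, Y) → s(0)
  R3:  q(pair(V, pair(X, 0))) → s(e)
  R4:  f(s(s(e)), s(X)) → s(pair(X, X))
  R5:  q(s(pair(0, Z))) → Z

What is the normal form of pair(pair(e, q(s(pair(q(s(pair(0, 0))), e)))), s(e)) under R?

pair(pair(e, e), s(e))

1. pair(pair(e, q(s(pair(q(s(pair(0, 0))), e)))), s(e))  →  pair(pair(e, q(s(pair(0, e)))), s(e))   [R5 at 1.2.1.1.1]
2. pair(pair(e, q(s(pair(0, e)))), s(e))  →  pair(pair(e, e), s(e))   [R5 at 1.2]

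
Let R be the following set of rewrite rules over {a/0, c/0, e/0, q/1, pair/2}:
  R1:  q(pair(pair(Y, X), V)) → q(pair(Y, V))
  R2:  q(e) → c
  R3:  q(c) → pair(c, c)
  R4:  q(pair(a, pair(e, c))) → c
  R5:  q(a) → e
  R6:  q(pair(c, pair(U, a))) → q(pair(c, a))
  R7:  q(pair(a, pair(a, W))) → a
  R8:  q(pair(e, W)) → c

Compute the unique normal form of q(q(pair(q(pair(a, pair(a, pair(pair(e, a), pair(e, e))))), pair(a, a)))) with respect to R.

e

1. q(q(pair(q(pair(a, pair(a, pair(pair(e, a), pair(e, e))))), pair(a, a))))  →  q(q(pair(a, pair(a, a))))   [R7 at 1.1.1]
2. q(q(pair(a, pair(a, a))))  →  q(a)   [R7 at 1]
3. q(a)  →  e   [R5 at ε]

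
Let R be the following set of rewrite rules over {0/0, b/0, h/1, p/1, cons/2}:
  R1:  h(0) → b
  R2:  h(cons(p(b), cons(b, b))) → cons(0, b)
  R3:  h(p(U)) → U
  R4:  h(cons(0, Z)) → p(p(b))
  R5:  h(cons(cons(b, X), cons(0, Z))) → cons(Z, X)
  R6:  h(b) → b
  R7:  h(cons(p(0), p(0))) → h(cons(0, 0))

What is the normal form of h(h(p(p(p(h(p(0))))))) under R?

1. h(h(p(p(p(h(p(0)))))))  →  h(p(p(h(p(0)))))   [R3 at 1]
2. h(p(p(h(p(0)))))  →  p(h(p(0)))   [R3 at ε]
3. p(h(p(0)))  →  p(0)   [R3 at 1]

p(0)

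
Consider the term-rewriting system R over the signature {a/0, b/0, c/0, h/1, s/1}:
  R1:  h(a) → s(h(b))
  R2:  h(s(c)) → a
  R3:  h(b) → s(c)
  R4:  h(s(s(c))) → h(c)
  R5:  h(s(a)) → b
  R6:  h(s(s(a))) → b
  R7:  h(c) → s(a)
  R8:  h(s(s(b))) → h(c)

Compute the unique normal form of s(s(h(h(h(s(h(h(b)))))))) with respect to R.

s(s(a))

1. s(s(h(h(h(s(h(h(b))))))))  →  s(s(h(h(h(s(h(s(c))))))))   [R3 at 1.1.1.1.1.1.1]
2. s(s(h(h(h(s(h(s(c))))))))  →  s(s(h(h(h(s(a))))))   [R2 at 1.1.1.1.1.1]
3. s(s(h(h(h(s(a))))))  →  s(s(h(h(b))))   [R5 at 1.1.1.1]
4. s(s(h(h(b))))  →  s(s(h(s(c))))   [R3 at 1.1.1]
5. s(s(h(s(c))))  →  s(s(a))   [R2 at 1.1]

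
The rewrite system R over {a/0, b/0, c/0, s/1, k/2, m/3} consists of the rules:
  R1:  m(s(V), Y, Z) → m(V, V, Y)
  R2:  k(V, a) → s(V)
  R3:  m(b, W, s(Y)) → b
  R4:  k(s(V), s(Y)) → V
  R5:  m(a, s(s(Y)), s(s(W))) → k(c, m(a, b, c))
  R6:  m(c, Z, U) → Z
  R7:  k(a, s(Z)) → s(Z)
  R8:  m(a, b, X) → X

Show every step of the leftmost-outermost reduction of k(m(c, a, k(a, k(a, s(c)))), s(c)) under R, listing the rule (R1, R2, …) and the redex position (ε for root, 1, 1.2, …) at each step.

s(c)

1. k(m(c, a, k(a, k(a, s(c)))), s(c))  →  k(a, s(c))   [R6 at 1]
2. k(a, s(c))  →  s(c)   [R7 at ε]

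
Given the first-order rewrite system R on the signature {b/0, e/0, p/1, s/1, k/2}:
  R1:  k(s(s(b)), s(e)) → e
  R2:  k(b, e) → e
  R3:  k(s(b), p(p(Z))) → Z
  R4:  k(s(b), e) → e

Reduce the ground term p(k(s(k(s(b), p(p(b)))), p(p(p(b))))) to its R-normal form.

1. p(k(s(k(s(b), p(p(b)))), p(p(p(b)))))  →  p(k(s(b), p(p(p(b)))))   [R3 at 1.1.1]
2. p(k(s(b), p(p(p(b)))))  →  p(p(b))   [R3 at 1]

p(p(b))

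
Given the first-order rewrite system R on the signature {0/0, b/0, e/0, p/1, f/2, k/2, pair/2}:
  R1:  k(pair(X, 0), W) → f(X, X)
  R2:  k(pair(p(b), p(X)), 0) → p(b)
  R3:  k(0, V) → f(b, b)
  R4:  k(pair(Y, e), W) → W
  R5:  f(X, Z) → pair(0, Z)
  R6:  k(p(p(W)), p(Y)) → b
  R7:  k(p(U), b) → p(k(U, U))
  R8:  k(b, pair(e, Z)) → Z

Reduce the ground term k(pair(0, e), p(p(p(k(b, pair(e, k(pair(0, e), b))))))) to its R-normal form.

p(p(p(b)))

1. k(pair(0, e), p(p(p(k(b, pair(e, k(pair(0, e), b)))))))  →  p(p(p(k(b, pair(e, k(pair(0, e), b))))))   [R4 at ε]
2. p(p(p(k(b, pair(e, k(pair(0, e), b))))))  →  p(p(p(k(pair(0, e), b))))   [R8 at 1.1.1]
3. p(p(p(k(pair(0, e), b))))  →  p(p(p(b)))   [R4 at 1.1.1]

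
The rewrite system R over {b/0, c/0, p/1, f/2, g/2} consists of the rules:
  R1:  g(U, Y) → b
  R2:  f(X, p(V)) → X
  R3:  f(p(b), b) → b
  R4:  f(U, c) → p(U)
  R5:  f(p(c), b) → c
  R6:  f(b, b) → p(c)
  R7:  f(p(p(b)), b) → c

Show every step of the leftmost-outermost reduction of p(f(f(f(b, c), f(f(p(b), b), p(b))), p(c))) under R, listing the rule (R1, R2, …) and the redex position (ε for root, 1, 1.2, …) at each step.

1. p(f(f(f(b, c), f(f(p(b), b), p(b))), p(c)))  →  p(f(f(b, c), f(f(p(b), b), p(b))))   [R2 at 1]
2. p(f(f(b, c), f(f(p(b), b), p(b))))  →  p(f(p(b), f(f(p(b), b), p(b))))   [R4 at 1.1]
3. p(f(p(b), f(f(p(b), b), p(b))))  →  p(f(p(b), f(p(b), b)))   [R2 at 1.2]
4. p(f(p(b), f(p(b), b)))  →  p(f(p(b), b))   [R3 at 1.2]
5. p(f(p(b), b))  →  p(b)   [R3 at 1]

p(b)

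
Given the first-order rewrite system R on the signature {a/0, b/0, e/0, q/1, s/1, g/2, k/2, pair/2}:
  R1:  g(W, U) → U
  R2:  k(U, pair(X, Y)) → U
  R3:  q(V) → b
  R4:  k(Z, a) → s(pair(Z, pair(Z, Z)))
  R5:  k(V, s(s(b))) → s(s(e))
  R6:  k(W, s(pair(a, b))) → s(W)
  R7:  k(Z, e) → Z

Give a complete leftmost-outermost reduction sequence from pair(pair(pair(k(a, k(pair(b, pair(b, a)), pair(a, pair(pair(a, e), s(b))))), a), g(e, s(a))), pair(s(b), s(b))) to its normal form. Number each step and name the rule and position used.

1. pair(pair(pair(k(a, k(pair(b, pair(b, a)), pair(a, pair(pair(a, e), s(b))))), a), g(e, s(a))), pair(s(b), s(b)))  →  pair(pair(pair(k(a, pair(b, pair(b, a))), a), g(e, s(a))), pair(s(b), s(b)))   [R2 at 1.1.1.2]
2. pair(pair(pair(k(a, pair(b, pair(b, a))), a), g(e, s(a))), pair(s(b), s(b)))  →  pair(pair(pair(a, a), g(e, s(a))), pair(s(b), s(b)))   [R2 at 1.1.1]
3. pair(pair(pair(a, a), g(e, s(a))), pair(s(b), s(b)))  →  pair(pair(pair(a, a), s(a)), pair(s(b), s(b)))   [R1 at 1.2]

pair(pair(pair(a, a), s(a)), pair(s(b), s(b)))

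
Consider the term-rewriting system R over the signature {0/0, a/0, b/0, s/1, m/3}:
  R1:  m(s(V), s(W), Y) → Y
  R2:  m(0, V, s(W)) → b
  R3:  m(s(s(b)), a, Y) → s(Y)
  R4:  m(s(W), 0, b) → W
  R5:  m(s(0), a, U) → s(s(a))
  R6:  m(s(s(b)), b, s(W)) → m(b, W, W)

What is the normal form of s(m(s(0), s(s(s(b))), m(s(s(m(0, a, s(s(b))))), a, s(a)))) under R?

1. s(m(s(0), s(s(s(b))), m(s(s(m(0, a, s(s(b))))), a, s(a))))  →  s(m(s(s(m(0, a, s(s(b))))), a, s(a)))   [R1 at 1]
2. s(m(s(s(m(0, a, s(s(b))))), a, s(a)))  →  s(m(s(s(b)), a, s(a)))   [R2 at 1.1.1.1]
3. s(m(s(s(b)), a, s(a)))  →  s(s(s(a)))   [R3 at 1]

s(s(s(a)))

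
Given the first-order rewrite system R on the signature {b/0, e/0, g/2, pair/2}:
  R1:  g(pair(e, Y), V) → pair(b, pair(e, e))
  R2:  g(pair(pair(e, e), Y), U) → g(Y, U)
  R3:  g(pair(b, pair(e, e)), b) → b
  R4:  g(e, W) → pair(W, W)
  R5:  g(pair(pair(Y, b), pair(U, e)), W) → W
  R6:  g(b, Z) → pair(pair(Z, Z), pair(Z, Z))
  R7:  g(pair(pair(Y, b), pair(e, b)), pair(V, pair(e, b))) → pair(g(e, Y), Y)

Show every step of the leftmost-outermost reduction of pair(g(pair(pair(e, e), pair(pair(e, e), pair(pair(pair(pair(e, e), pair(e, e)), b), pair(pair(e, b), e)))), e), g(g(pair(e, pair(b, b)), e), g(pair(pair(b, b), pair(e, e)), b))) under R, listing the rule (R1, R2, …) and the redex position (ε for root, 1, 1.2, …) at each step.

pair(e, b)

1. pair(g(pair(pair(e, e), pair(pair(e, e), pair(pair(pair(pair(e, e), pair(e, e)), b), pair(pair(e, b), e)))), e), g(g(pair(e, pair(b, b)), e), g(pair(pair(b, b), pair(e, e)), b)))  →  pair(g(pair(pair(e, e), pair(pair(pair(pair(e, e), pair(e, e)), b), pair(pair(e, b), e))), e), g(g(pair(e, pair(b, b)), e), g(pair(pair(b, b), pair(e, e)), b)))   [R2 at 1]
2. pair(g(pair(pair(e, e), pair(pair(pair(pair(e, e), pair(e, e)), b), pair(pair(e, b), e))), e), g(g(pair(e, pair(b, b)), e), g(pair(pair(b, b), pair(e, e)), b)))  →  pair(g(pair(pair(pair(pair(e, e), pair(e, e)), b), pair(pair(e, b), e)), e), g(g(pair(e, pair(b, b)), e), g(pair(pair(b, b), pair(e, e)), b)))   [R2 at 1]
3. pair(g(pair(pair(pair(pair(e, e), pair(e, e)), b), pair(pair(e, b), e)), e), g(g(pair(e, pair(b, b)), e), g(pair(pair(b, b), pair(e, e)), b)))  →  pair(e, g(g(pair(e, pair(b, b)), e), g(pair(pair(b, b), pair(e, e)), b)))   [R5 at 1]
4. pair(e, g(g(pair(e, pair(b, b)), e), g(pair(pair(b, b), pair(e, e)), b)))  →  pair(e, g(pair(b, pair(e, e)), g(pair(pair(b, b), pair(e, e)), b)))   [R1 at 2.1]
5. pair(e, g(pair(b, pair(e, e)), g(pair(pair(b, b), pair(e, e)), b)))  →  pair(e, g(pair(b, pair(e, e)), b))   [R5 at 2.2]
6. pair(e, g(pair(b, pair(e, e)), b))  →  pair(e, b)   [R3 at 2]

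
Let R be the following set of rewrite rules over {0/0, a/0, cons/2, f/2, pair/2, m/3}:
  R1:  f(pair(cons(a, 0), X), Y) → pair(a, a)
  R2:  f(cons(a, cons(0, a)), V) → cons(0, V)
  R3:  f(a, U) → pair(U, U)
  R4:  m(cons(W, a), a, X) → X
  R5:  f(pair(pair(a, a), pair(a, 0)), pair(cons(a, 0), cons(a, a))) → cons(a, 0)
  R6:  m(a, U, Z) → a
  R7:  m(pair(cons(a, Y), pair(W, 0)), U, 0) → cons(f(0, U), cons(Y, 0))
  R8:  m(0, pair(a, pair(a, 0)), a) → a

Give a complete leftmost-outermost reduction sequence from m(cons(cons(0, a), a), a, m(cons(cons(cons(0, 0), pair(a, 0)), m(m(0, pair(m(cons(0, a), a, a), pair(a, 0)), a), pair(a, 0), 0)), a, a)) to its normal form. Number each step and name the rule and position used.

a

1. m(cons(cons(0, a), a), a, m(cons(cons(cons(0, 0), pair(a, 0)), m(m(0, pair(m(cons(0, a), a, a), pair(a, 0)), a), pair(a, 0), 0)), a, a))  →  m(cons(cons(cons(0, 0), pair(a, 0)), m(m(0, pair(m(cons(0, a), a, a), pair(a, 0)), a), pair(a, 0), 0)), a, a)   [R4 at ε]
2. m(cons(cons(cons(0, 0), pair(a, 0)), m(m(0, pair(m(cons(0, a), a, a), pair(a, 0)), a), pair(a, 0), 0)), a, a)  →  m(cons(cons(cons(0, 0), pair(a, 0)), m(m(0, pair(a, pair(a, 0)), a), pair(a, 0), 0)), a, a)   [R4 at 1.2.1.2.1]
3. m(cons(cons(cons(0, 0), pair(a, 0)), m(m(0, pair(a, pair(a, 0)), a), pair(a, 0), 0)), a, a)  →  m(cons(cons(cons(0, 0), pair(a, 0)), m(a, pair(a, 0), 0)), a, a)   [R8 at 1.2.1]
4. m(cons(cons(cons(0, 0), pair(a, 0)), m(a, pair(a, 0), 0)), a, a)  →  m(cons(cons(cons(0, 0), pair(a, 0)), a), a, a)   [R6 at 1.2]
5. m(cons(cons(cons(0, 0), pair(a, 0)), a), a, a)  →  a   [R4 at ε]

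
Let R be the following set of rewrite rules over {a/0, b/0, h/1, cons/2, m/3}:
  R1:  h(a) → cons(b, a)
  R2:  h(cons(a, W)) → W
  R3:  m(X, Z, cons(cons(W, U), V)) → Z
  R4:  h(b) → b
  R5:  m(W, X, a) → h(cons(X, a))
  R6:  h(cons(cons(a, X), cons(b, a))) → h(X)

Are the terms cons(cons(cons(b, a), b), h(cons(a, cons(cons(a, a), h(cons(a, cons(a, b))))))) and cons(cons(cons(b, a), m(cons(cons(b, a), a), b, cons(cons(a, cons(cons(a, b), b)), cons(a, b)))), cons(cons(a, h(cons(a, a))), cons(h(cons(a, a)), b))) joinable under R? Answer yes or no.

Reduce t₁ = cons(cons(cons(b, a), b), h(cons(a, cons(cons(a, a), h(cons(a, cons(a, b))))))):
1. cons(cons(cons(b, a), b), h(cons(a, cons(cons(a, a), h(cons(a, cons(a, b)))))))  →  cons(cons(cons(b, a), b), cons(cons(a, a), h(cons(a, cons(a, b)))))   [R2 at 2]
2. cons(cons(cons(b, a), b), cons(cons(a, a), h(cons(a, cons(a, b)))))  →  cons(cons(cons(b, a), b), cons(cons(a, a), cons(a, b)))   [R2 at 2.2]

Reduce t₂ = cons(cons(cons(b, a), m(cons(cons(b, a), a), b, cons(cons(a, cons(cons(a, b), b)), cons(a, b)))), cons(cons(a, h(cons(a, a))), cons(h(cons(a, a)), b))):
1. cons(cons(cons(b, a), m(cons(cons(b, a), a), b, cons(cons(a, cons(cons(a, b), b)), cons(a, b)))), cons(cons(a, h(cons(a, a))), cons(h(cons(a, a)), b)))  →  cons(cons(cons(b, a), b), cons(cons(a, h(cons(a, a))), cons(h(cons(a, a)), b)))   [R3 at 1.2]
2. cons(cons(cons(b, a), b), cons(cons(a, h(cons(a, a))), cons(h(cons(a, a)), b)))  →  cons(cons(cons(b, a), b), cons(cons(a, a), cons(h(cons(a, a)), b)))   [R2 at 2.1.2]
3. cons(cons(cons(b, a), b), cons(cons(a, a), cons(h(cons(a, a)), b)))  →  cons(cons(cons(b, a), b), cons(cons(a, a), cons(a, b)))   [R2 at 2.2.1]

yes — NF(t₁) = cons(cons(cons(b, a), b), cons(cons(a, a), cons(a, b))), NF(t₂) = cons(cons(cons(b, a), b), cons(cons(a, a), cons(a, b)))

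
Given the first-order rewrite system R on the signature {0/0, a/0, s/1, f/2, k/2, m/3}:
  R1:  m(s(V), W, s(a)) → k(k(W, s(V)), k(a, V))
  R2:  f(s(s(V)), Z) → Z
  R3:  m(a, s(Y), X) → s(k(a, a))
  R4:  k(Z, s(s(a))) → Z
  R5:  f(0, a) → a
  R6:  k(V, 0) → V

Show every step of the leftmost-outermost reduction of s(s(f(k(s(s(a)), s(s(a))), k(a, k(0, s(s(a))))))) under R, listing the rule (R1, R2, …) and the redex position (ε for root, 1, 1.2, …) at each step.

s(s(a))

1. s(s(f(k(s(s(a)), s(s(a))), k(a, k(0, s(s(a)))))))  →  s(s(f(s(s(a)), k(a, k(0, s(s(a)))))))   [R4 at 1.1.1]
2. s(s(f(s(s(a)), k(a, k(0, s(s(a)))))))  →  s(s(k(a, k(0, s(s(a))))))   [R2 at 1.1]
3. s(s(k(a, k(0, s(s(a))))))  →  s(s(k(a, 0)))   [R4 at 1.1.2]
4. s(s(k(a, 0)))  →  s(s(a))   [R6 at 1.1]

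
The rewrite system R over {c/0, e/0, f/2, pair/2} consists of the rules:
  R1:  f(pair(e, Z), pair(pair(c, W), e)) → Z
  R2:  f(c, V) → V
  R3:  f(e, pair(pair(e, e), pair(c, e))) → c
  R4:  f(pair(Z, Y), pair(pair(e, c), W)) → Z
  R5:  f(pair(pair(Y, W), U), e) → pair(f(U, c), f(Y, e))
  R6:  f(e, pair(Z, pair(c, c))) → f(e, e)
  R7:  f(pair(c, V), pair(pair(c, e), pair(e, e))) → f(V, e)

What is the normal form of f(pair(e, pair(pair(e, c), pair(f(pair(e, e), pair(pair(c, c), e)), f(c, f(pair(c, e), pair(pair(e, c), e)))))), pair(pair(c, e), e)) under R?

pair(pair(e, c), pair(e, c))

1. f(pair(e, pair(pair(e, c), pair(f(pair(e, e), pair(pair(c, c), e)), f(c, f(pair(c, e), pair(pair(e, c), e)))))), pair(pair(c, e), e))  →  pair(pair(e, c), pair(f(pair(e, e), pair(pair(c, c), e)), f(c, f(pair(c, e), pair(pair(e, c), e)))))   [R1 at ε]
2. pair(pair(e, c), pair(f(pair(e, e), pair(pair(c, c), e)), f(c, f(pair(c, e), pair(pair(e, c), e)))))  →  pair(pair(e, c), pair(e, f(c, f(pair(c, e), pair(pair(e, c), e)))))   [R1 at 2.1]
3. pair(pair(e, c), pair(e, f(c, f(pair(c, e), pair(pair(e, c), e)))))  →  pair(pair(e, c), pair(e, f(pair(c, e), pair(pair(e, c), e))))   [R2 at 2.2]
4. pair(pair(e, c), pair(e, f(pair(c, e), pair(pair(e, c), e))))  →  pair(pair(e, c), pair(e, c))   [R4 at 2.2]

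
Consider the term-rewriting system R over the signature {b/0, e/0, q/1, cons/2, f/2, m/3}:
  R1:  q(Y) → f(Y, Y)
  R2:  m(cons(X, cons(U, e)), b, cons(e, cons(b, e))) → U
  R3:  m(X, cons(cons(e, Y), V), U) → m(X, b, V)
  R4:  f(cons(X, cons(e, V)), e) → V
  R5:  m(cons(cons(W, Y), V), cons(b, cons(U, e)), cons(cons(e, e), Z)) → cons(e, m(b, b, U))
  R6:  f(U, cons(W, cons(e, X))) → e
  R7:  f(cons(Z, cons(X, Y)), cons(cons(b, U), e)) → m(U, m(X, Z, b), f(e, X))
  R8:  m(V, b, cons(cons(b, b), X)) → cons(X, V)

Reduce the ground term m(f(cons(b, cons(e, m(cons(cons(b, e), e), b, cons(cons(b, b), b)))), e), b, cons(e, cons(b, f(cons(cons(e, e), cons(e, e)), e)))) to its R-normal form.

1. m(f(cons(b, cons(e, m(cons(cons(b, e), e), b, cons(cons(b, b), b)))), e), b, cons(e, cons(b, f(cons(cons(e, e), cons(e, e)), e))))  →  m(m(cons(cons(b, e), e), b, cons(cons(b, b), b)), b, cons(e, cons(b, f(cons(cons(e, e), cons(e, e)), e))))   [R4 at 1]
2. m(m(cons(cons(b, e), e), b, cons(cons(b, b), b)), b, cons(e, cons(b, f(cons(cons(e, e), cons(e, e)), e))))  →  m(cons(b, cons(cons(b, e), e)), b, cons(e, cons(b, f(cons(cons(e, e), cons(e, e)), e))))   [R8 at 1]
3. m(cons(b, cons(cons(b, e), e)), b, cons(e, cons(b, f(cons(cons(e, e), cons(e, e)), e))))  →  m(cons(b, cons(cons(b, e), e)), b, cons(e, cons(b, e)))   [R4 at 3.2.2]
4. m(cons(b, cons(cons(b, e), e)), b, cons(e, cons(b, e)))  →  cons(b, e)   [R2 at ε]

cons(b, e)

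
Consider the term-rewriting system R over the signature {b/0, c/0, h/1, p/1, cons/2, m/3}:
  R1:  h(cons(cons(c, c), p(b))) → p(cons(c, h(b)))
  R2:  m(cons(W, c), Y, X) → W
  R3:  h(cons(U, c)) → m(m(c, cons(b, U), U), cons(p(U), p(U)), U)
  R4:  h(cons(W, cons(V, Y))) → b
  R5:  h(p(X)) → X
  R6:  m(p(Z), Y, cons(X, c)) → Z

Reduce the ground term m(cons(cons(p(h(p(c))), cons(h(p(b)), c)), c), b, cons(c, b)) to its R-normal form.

1. m(cons(cons(p(h(p(c))), cons(h(p(b)), c)), c), b, cons(c, b))  →  cons(p(h(p(c))), cons(h(p(b)), c))   [R2 at ε]
2. cons(p(h(p(c))), cons(h(p(b)), c))  →  cons(p(c), cons(h(p(b)), c))   [R5 at 1.1]
3. cons(p(c), cons(h(p(b)), c))  →  cons(p(c), cons(b, c))   [R5 at 2.1]

cons(p(c), cons(b, c))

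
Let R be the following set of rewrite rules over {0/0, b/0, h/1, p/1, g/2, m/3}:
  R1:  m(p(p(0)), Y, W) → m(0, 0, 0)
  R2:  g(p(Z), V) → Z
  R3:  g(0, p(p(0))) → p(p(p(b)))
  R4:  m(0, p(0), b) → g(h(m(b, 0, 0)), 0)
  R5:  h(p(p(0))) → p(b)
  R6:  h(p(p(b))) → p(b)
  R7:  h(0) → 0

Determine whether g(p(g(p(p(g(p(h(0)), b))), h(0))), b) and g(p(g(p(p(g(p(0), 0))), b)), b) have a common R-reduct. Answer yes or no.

yes — NF(t₁) = p(0), NF(t₂) = p(0)

Reduce t₁ = g(p(g(p(p(g(p(h(0)), b))), h(0))), b):
1. g(p(g(p(p(g(p(h(0)), b))), h(0))), b)  →  g(p(p(g(p(h(0)), b))), h(0))   [R2 at ε]
2. g(p(p(g(p(h(0)), b))), h(0))  →  p(g(p(h(0)), b))   [R2 at ε]
3. p(g(p(h(0)), b))  →  p(h(0))   [R2 at 1]
4. p(h(0))  →  p(0)   [R7 at 1]

Reduce t₂ = g(p(g(p(p(g(p(0), 0))), b)), b):
1. g(p(g(p(p(g(p(0), 0))), b)), b)  →  g(p(p(g(p(0), 0))), b)   [R2 at ε]
2. g(p(p(g(p(0), 0))), b)  →  p(g(p(0), 0))   [R2 at ε]
3. p(g(p(0), 0))  →  p(0)   [R2 at 1]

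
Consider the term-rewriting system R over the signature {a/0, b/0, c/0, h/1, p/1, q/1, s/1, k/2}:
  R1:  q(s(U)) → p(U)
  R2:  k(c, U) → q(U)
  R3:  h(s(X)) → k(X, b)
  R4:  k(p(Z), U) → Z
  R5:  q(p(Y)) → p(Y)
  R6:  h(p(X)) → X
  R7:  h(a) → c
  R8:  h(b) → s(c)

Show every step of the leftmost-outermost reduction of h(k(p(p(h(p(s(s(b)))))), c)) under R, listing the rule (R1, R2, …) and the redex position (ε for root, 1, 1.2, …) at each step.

s(s(b))

1. h(k(p(p(h(p(s(s(b)))))), c))  →  h(p(h(p(s(s(b))))))   [R4 at 1]
2. h(p(h(p(s(s(b))))))  →  h(p(s(s(b))))   [R6 at ε]
3. h(p(s(s(b))))  →  s(s(b))   [R6 at ε]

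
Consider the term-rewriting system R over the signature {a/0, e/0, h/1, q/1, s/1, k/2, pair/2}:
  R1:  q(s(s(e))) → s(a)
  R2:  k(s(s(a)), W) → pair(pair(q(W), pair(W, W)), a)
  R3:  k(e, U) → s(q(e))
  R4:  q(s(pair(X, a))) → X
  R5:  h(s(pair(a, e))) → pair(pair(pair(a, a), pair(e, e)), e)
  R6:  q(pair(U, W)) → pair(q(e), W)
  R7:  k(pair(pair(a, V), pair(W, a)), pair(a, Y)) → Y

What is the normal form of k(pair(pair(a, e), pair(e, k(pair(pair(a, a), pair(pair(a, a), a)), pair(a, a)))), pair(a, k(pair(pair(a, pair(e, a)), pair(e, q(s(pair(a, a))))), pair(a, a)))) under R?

1. k(pair(pair(a, e), pair(e, k(pair(pair(a, a), pair(pair(a, a), a)), pair(a, a)))), pair(a, k(pair(pair(a, pair(e, a)), pair(e, q(s(pair(a, a))))), pair(a, a))))  →  k(pair(pair(a, e), pair(e, a)), pair(a, k(pair(pair(a, pair(e, a)), pair(e, q(s(pair(a, a))))), pair(a, a))))   [R7 at 1.2.2]
2. k(pair(pair(a, e), pair(e, a)), pair(a, k(pair(pair(a, pair(e, a)), pair(e, q(s(pair(a, a))))), pair(a, a))))  →  k(pair(pair(a, pair(e, a)), pair(e, q(s(pair(a, a))))), pair(a, a))   [R7 at ε]
3. k(pair(pair(a, pair(e, a)), pair(e, q(s(pair(a, a))))), pair(a, a))  →  k(pair(pair(a, pair(e, a)), pair(e, a)), pair(a, a))   [R4 at 1.2.2]
4. k(pair(pair(a, pair(e, a)), pair(e, a)), pair(a, a))  →  a   [R7 at ε]

a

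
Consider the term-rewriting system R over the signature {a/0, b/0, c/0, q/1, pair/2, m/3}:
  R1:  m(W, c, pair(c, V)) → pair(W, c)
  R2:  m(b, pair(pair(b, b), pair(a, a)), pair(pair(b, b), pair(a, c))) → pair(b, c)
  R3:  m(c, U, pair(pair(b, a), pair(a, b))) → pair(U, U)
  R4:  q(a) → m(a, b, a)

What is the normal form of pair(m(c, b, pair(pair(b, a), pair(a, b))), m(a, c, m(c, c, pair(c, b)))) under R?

pair(pair(b, b), pair(a, c))

1. pair(m(c, b, pair(pair(b, a), pair(a, b))), m(a, c, m(c, c, pair(c, b))))  →  pair(pair(b, b), m(a, c, m(c, c, pair(c, b))))   [R3 at 1]
2. pair(pair(b, b), m(a, c, m(c, c, pair(c, b))))  →  pair(pair(b, b), m(a, c, pair(c, c)))   [R1 at 2.3]
3. pair(pair(b, b), m(a, c, pair(c, c)))  →  pair(pair(b, b), pair(a, c))   [R1 at 2]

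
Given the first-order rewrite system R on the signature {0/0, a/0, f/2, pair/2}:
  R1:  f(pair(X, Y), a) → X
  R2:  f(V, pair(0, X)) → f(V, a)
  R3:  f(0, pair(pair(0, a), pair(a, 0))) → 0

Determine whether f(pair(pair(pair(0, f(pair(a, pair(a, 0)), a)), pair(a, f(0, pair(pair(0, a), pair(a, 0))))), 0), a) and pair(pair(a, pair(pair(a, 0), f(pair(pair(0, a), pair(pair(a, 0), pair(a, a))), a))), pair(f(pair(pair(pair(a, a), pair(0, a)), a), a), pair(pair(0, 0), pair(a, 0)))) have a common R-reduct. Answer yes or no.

no — NF(t₁) = pair(pair(0, a), pair(a, 0)), NF(t₂) = pair(pair(a, pair(pair(a, 0), pair(0, a))), pair(pair(pair(a, a), pair(0, a)), pair(pair(0, 0), pair(a, 0))))

Reduce t₁ = f(pair(pair(pair(0, f(pair(a, pair(a, 0)), a)), pair(a, f(0, pair(pair(0, a), pair(a, 0))))), 0), a):
1. f(pair(pair(pair(0, f(pair(a, pair(a, 0)), a)), pair(a, f(0, pair(pair(0, a), pair(a, 0))))), 0), a)  →  pair(pair(0, f(pair(a, pair(a, 0)), a)), pair(a, f(0, pair(pair(0, a), pair(a, 0)))))   [R1 at ε]
2. pair(pair(0, f(pair(a, pair(a, 0)), a)), pair(a, f(0, pair(pair(0, a), pair(a, 0)))))  →  pair(pair(0, a), pair(a, f(0, pair(pair(0, a), pair(a, 0)))))   [R1 at 1.2]
3. pair(pair(0, a), pair(a, f(0, pair(pair(0, a), pair(a, 0)))))  →  pair(pair(0, a), pair(a, 0))   [R3 at 2.2]

Reduce t₂ = pair(pair(a, pair(pair(a, 0), f(pair(pair(0, a), pair(pair(a, 0), pair(a, a))), a))), pair(f(pair(pair(pair(a, a), pair(0, a)), a), a), pair(pair(0, 0), pair(a, 0)))):
1. pair(pair(a, pair(pair(a, 0), f(pair(pair(0, a), pair(pair(a, 0), pair(a, a))), a))), pair(f(pair(pair(pair(a, a), pair(0, a)), a), a), pair(pair(0, 0), pair(a, 0))))  →  pair(pair(a, pair(pair(a, 0), pair(0, a))), pair(f(pair(pair(pair(a, a), pair(0, a)), a), a), pair(pair(0, 0), pair(a, 0))))   [R1 at 1.2.2]
2. pair(pair(a, pair(pair(a, 0), pair(0, a))), pair(f(pair(pair(pair(a, a), pair(0, a)), a), a), pair(pair(0, 0), pair(a, 0))))  →  pair(pair(a, pair(pair(a, 0), pair(0, a))), pair(pair(pair(a, a), pair(0, a)), pair(pair(0, 0), pair(a, 0))))   [R1 at 2.1]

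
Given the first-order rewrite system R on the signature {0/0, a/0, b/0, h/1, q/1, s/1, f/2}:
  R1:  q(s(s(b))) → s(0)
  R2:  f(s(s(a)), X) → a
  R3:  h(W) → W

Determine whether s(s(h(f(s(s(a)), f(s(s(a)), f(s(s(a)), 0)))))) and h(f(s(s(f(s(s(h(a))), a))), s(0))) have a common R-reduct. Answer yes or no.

no — NF(t₁) = s(s(a)), NF(t₂) = a

Reduce t₁ = s(s(h(f(s(s(a)), f(s(s(a)), f(s(s(a)), 0)))))):
1. s(s(h(f(s(s(a)), f(s(s(a)), f(s(s(a)), 0))))))  →  s(s(f(s(s(a)), f(s(s(a)), f(s(s(a)), 0)))))   [R3 at 1.1]
2. s(s(f(s(s(a)), f(s(s(a)), f(s(s(a)), 0)))))  →  s(s(a))   [R2 at 1.1]

Reduce t₂ = h(f(s(s(f(s(s(h(a))), a))), s(0))):
1. h(f(s(s(f(s(s(h(a))), a))), s(0)))  →  f(s(s(f(s(s(h(a))), a))), s(0))   [R3 at ε]
2. f(s(s(f(s(s(h(a))), a))), s(0))  →  f(s(s(f(s(s(a)), a))), s(0))   [R3 at 1.1.1.1.1.1]
3. f(s(s(f(s(s(a)), a))), s(0))  →  f(s(s(a)), s(0))   [R2 at 1.1.1]
4. f(s(s(a)), s(0))  →  a   [R2 at ε]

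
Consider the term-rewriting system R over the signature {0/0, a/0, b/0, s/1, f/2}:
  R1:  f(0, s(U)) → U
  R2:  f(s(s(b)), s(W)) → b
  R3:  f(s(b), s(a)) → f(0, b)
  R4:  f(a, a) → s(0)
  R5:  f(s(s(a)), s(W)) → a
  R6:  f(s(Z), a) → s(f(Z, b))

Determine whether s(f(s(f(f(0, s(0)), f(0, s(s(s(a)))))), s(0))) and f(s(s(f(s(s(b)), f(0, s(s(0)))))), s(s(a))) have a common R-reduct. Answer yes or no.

no — NF(t₁) = s(a), NF(t₂) = b

Reduce t₁ = s(f(s(f(f(0, s(0)), f(0, s(s(s(a)))))), s(0))):
1. s(f(s(f(f(0, s(0)), f(0, s(s(s(a)))))), s(0)))  →  s(f(s(f(0, f(0, s(s(s(a)))))), s(0)))   [R1 at 1.1.1.1]
2. s(f(s(f(0, f(0, s(s(s(a)))))), s(0)))  →  s(f(s(f(0, s(s(a)))), s(0)))   [R1 at 1.1.1.2]
3. s(f(s(f(0, s(s(a)))), s(0)))  →  s(f(s(s(a)), s(0)))   [R1 at 1.1.1]
4. s(f(s(s(a)), s(0)))  →  s(a)   [R5 at 1]

Reduce t₂ = f(s(s(f(s(s(b)), f(0, s(s(0)))))), s(s(a))):
1. f(s(s(f(s(s(b)), f(0, s(s(0)))))), s(s(a)))  →  f(s(s(f(s(s(b)), s(0)))), s(s(a)))   [R1 at 1.1.1.2]
2. f(s(s(f(s(s(b)), s(0)))), s(s(a)))  →  f(s(s(b)), s(s(a)))   [R2 at 1.1.1]
3. f(s(s(b)), s(s(a)))  →  b   [R2 at ε]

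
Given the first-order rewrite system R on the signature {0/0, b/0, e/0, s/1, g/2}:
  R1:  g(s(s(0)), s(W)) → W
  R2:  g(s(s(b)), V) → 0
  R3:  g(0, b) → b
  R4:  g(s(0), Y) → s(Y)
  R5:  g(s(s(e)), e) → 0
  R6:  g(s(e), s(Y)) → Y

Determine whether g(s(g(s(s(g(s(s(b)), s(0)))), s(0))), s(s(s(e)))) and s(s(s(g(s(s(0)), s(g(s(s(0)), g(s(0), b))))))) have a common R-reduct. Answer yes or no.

Reduce t₁ = g(s(g(s(s(g(s(s(b)), s(0)))), s(0))), s(s(s(e)))):
1. g(s(g(s(s(g(s(s(b)), s(0)))), s(0))), s(s(s(e))))  →  g(s(g(s(s(0)), s(0))), s(s(s(e))))   [R2 at 1.1.1.1.1]
2. g(s(g(s(s(0)), s(0))), s(s(s(e))))  →  g(s(0), s(s(s(e))))   [R1 at 1.1]
3. g(s(0), s(s(s(e))))  →  s(s(s(s(e))))   [R4 at ε]

Reduce t₂ = s(s(s(g(s(s(0)), s(g(s(s(0)), g(s(0), b))))))):
1. s(s(s(g(s(s(0)), s(g(s(s(0)), g(s(0), b)))))))  →  s(s(s(g(s(s(0)), g(s(0), b)))))   [R1 at 1.1.1]
2. s(s(s(g(s(s(0)), g(s(0), b)))))  →  s(s(s(g(s(s(0)), s(b)))))   [R4 at 1.1.1.2]
3. s(s(s(g(s(s(0)), s(b)))))  →  s(s(s(b)))   [R1 at 1.1.1]

no — NF(t₁) = s(s(s(s(e)))), NF(t₂) = s(s(s(b)))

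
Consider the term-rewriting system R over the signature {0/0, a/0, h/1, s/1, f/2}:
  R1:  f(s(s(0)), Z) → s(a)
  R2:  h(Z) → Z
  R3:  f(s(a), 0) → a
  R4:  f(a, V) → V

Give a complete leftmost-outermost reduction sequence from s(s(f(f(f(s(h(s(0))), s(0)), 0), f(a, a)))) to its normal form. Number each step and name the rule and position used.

s(s(a))

1. s(s(f(f(f(s(h(s(0))), s(0)), 0), f(a, a))))  →  s(s(f(f(f(s(s(0)), s(0)), 0), f(a, a))))   [R2 at 1.1.1.1.1.1]
2. s(s(f(f(f(s(s(0)), s(0)), 0), f(a, a))))  →  s(s(f(f(s(a), 0), f(a, a))))   [R1 at 1.1.1.1]
3. s(s(f(f(s(a), 0), f(a, a))))  →  s(s(f(a, f(a, a))))   [R3 at 1.1.1]
4. s(s(f(a, f(a, a))))  →  s(s(f(a, a)))   [R4 at 1.1]
5. s(s(f(a, a)))  →  s(s(a))   [R4 at 1.1]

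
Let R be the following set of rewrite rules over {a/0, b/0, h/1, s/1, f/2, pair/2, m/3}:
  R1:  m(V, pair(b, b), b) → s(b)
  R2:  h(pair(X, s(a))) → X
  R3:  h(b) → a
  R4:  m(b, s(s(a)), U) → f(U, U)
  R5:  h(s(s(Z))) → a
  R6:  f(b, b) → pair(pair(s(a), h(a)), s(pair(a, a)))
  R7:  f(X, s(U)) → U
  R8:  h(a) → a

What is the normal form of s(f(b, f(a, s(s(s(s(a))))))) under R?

1. s(f(b, f(a, s(s(s(s(a)))))))  →  s(f(b, s(s(s(a)))))   [R7 at 1.2]
2. s(f(b, s(s(s(a)))))  →  s(s(s(a)))   [R7 at 1]

s(s(s(a)))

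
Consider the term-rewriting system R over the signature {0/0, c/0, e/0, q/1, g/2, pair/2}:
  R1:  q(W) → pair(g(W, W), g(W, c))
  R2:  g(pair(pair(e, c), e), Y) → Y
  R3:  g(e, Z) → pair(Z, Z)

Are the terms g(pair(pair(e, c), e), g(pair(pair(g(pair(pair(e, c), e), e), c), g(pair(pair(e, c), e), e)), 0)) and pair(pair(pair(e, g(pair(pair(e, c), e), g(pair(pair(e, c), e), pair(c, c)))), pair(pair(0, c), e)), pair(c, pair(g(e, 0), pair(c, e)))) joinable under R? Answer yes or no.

no — NF(t₁) = 0, NF(t₂) = pair(pair(pair(e, pair(c, c)), pair(pair(0, c), e)), pair(c, pair(pair(0, 0), pair(c, e))))

Reduce t₁ = g(pair(pair(e, c), e), g(pair(pair(g(pair(pair(e, c), e), e), c), g(pair(pair(e, c), e), e)), 0)):
1. g(pair(pair(e, c), e), g(pair(pair(g(pair(pair(e, c), e), e), c), g(pair(pair(e, c), e), e)), 0))  →  g(pair(pair(g(pair(pair(e, c), e), e), c), g(pair(pair(e, c), e), e)), 0)   [R2 at ε]
2. g(pair(pair(g(pair(pair(e, c), e), e), c), g(pair(pair(e, c), e), e)), 0)  →  g(pair(pair(e, c), g(pair(pair(e, c), e), e)), 0)   [R2 at 1.1.1]
3. g(pair(pair(e, c), g(pair(pair(e, c), e), e)), 0)  →  g(pair(pair(e, c), e), 0)   [R2 at 1.2]
4. g(pair(pair(e, c), e), 0)  →  0   [R2 at ε]

Reduce t₂ = pair(pair(pair(e, g(pair(pair(e, c), e), g(pair(pair(e, c), e), pair(c, c)))), pair(pair(0, c), e)), pair(c, pair(g(e, 0), pair(c, e)))):
1. pair(pair(pair(e, g(pair(pair(e, c), e), g(pair(pair(e, c), e), pair(c, c)))), pair(pair(0, c), e)), pair(c, pair(g(e, 0), pair(c, e))))  →  pair(pair(pair(e, g(pair(pair(e, c), e), pair(c, c))), pair(pair(0, c), e)), pair(c, pair(g(e, 0), pair(c, e))))   [R2 at 1.1.2]
2. pair(pair(pair(e, g(pair(pair(e, c), e), pair(c, c))), pair(pair(0, c), e)), pair(c, pair(g(e, 0), pair(c, e))))  →  pair(pair(pair(e, pair(c, c)), pair(pair(0, c), e)), pair(c, pair(g(e, 0), pair(c, e))))   [R2 at 1.1.2]
3. pair(pair(pair(e, pair(c, c)), pair(pair(0, c), e)), pair(c, pair(g(e, 0), pair(c, e))))  →  pair(pair(pair(e, pair(c, c)), pair(pair(0, c), e)), pair(c, pair(pair(0, 0), pair(c, e))))   [R3 at 2.2.1]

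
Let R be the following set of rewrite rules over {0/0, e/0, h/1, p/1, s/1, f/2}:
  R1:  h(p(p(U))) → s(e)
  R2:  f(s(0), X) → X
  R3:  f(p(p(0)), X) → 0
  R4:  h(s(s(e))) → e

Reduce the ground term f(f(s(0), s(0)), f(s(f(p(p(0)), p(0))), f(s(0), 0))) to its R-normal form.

1. f(f(s(0), s(0)), f(s(f(p(p(0)), p(0))), f(s(0), 0)))  →  f(s(0), f(s(f(p(p(0)), p(0))), f(s(0), 0)))   [R2 at 1]
2. f(s(0), f(s(f(p(p(0)), p(0))), f(s(0), 0)))  →  f(s(f(p(p(0)), p(0))), f(s(0), 0))   [R2 at ε]
3. f(s(f(p(p(0)), p(0))), f(s(0), 0))  →  f(s(0), f(s(0), 0))   [R3 at 1.1]
4. f(s(0), f(s(0), 0))  →  f(s(0), 0)   [R2 at ε]
5. f(s(0), 0)  →  0   [R2 at ε]

0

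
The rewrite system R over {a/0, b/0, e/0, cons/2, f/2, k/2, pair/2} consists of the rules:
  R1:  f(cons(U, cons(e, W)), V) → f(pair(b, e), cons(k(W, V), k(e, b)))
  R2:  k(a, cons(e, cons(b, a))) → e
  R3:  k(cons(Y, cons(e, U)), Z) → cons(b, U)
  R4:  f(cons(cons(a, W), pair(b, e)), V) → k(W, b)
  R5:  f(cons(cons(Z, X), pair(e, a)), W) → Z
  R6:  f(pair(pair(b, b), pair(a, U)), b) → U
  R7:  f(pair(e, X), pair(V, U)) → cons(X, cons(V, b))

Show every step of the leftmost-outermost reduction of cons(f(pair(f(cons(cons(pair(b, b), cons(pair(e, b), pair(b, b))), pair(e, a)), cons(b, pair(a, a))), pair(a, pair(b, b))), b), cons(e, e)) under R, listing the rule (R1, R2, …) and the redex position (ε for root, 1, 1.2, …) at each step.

cons(pair(b, b), cons(e, e))

1. cons(f(pair(f(cons(cons(pair(b, b), cons(pair(e, b), pair(b, b))), pair(e, a)), cons(b, pair(a, a))), pair(a, pair(b, b))), b), cons(e, e))  →  cons(f(pair(pair(b, b), pair(a, pair(b, b))), b), cons(e, e))   [R5 at 1.1.1]
2. cons(f(pair(pair(b, b), pair(a, pair(b, b))), b), cons(e, e))  →  cons(pair(b, b), cons(e, e))   [R6 at 1]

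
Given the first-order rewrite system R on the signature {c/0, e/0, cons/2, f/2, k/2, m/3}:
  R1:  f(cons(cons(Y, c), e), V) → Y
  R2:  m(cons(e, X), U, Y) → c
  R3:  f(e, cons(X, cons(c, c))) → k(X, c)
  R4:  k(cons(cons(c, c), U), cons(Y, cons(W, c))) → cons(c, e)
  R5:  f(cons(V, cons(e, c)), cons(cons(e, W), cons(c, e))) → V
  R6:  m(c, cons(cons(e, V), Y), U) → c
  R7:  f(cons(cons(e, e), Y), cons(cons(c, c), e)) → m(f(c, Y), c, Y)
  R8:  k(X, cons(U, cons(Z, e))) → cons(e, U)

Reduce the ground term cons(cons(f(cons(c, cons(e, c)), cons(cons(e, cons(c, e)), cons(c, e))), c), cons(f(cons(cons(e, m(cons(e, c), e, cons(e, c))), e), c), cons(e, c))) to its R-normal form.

1. cons(cons(f(cons(c, cons(e, c)), cons(cons(e, cons(c, e)), cons(c, e))), c), cons(f(cons(cons(e, m(cons(e, c), e, cons(e, c))), e), c), cons(e, c)))  →  cons(cons(c, c), cons(f(cons(cons(e, m(cons(e, c), e, cons(e, c))), e), c), cons(e, c)))   [R5 at 1.1]
2. cons(cons(c, c), cons(f(cons(cons(e, m(cons(e, c), e, cons(e, c))), e), c), cons(e, c)))  →  cons(cons(c, c), cons(f(cons(cons(e, c), e), c), cons(e, c)))   [R2 at 2.1.1.1.2]
3. cons(cons(c, c), cons(f(cons(cons(e, c), e), c), cons(e, c)))  →  cons(cons(c, c), cons(e, cons(e, c)))   [R1 at 2.1]

cons(cons(c, c), cons(e, cons(e, c)))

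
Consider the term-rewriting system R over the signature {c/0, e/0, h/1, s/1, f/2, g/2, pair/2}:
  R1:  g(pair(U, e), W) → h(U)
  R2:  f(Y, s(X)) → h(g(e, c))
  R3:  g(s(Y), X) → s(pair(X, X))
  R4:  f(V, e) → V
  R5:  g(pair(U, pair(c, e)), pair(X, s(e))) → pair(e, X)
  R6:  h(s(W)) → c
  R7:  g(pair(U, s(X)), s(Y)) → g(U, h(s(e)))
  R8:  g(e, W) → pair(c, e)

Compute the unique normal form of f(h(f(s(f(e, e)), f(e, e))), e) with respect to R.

1. f(h(f(s(f(e, e)), f(e, e))), e)  →  h(f(s(f(e, e)), f(e, e)))   [R4 at ε]
2. h(f(s(f(e, e)), f(e, e)))  →  h(f(s(e), f(e, e)))   [R4 at 1.1.1]
3. h(f(s(e), f(e, e)))  →  h(f(s(e), e))   [R4 at 1.2]
4. h(f(s(e), e))  →  h(s(e))   [R4 at 1]
5. h(s(e))  →  c   [R6 at ε]

c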